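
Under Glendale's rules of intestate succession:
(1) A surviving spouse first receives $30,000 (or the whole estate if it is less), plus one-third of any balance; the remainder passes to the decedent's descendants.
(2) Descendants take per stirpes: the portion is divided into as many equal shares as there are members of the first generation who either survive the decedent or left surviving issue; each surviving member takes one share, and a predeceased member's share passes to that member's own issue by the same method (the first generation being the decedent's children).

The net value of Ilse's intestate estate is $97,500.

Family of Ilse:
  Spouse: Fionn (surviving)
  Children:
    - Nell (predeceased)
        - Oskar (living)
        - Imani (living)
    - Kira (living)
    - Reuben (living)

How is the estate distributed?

Fionn: $52,500; Oskar: $7,500; Imani: $7,500; Kira: $15,000; Reuben: $15,000

Fionn first takes $30,000, leaving a balance of $67,500. Fionn then takes one-third of the balance ($22,500), for a total of $52,500. The remaining $45,000 passes to the descendants.
The descendants' portion ($45,000) is divided into 3 shares of $15,000: Kira and Reuben each take $15,000; Nell's $15,000 share passes to Nell's issue.
Nell's share ($15,000) is divided into 2 shares of $7,500: Oskar and Imani each take $7,500.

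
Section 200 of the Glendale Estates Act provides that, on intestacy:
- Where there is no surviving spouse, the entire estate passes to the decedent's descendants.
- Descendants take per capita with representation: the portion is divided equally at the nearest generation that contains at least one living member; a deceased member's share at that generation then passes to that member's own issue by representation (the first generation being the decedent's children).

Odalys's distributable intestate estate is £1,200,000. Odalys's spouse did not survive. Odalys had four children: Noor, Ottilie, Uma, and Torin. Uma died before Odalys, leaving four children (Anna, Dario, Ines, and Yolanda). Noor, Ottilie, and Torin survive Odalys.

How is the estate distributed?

The entire £1,200,000 passes to the descendants.
That amount (£1,200,000) is divided into 4 shares of £300,000: Noor, Ottilie, and Torin each take £300,000; Uma's £300,000 share passes to Uma's issue.
Uma's share (£300,000) is divided into 4 shares of £75,000: Anna, Dario, Ines, and Yolanda each take £75,000.

Noor: £300,000; Ottilie: £300,000; Anna: £75,000; Dario: £75,000; Ines: £75,000; Yolanda: £75,000; Torin: £300,000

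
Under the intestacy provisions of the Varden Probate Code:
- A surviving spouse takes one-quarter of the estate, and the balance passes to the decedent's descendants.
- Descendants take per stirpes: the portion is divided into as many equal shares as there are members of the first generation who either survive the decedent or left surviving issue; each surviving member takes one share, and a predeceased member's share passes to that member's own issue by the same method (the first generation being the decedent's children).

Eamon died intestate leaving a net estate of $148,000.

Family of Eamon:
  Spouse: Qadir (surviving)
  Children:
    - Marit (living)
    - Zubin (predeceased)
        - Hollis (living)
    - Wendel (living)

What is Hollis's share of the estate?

Hollis receives $37,000.

Qadir takes one-quarter of $148,000 = $37,000. The remaining $111,000 passes to the descendants.
The descendants' portion ($111,000) is divided into 3 shares of $37,000: Marit and Wendel each take $37,000; Zubin's $37,000 share passes to Zubin's issue.
Zubin's share ($37,000) passes entirely to Hollis.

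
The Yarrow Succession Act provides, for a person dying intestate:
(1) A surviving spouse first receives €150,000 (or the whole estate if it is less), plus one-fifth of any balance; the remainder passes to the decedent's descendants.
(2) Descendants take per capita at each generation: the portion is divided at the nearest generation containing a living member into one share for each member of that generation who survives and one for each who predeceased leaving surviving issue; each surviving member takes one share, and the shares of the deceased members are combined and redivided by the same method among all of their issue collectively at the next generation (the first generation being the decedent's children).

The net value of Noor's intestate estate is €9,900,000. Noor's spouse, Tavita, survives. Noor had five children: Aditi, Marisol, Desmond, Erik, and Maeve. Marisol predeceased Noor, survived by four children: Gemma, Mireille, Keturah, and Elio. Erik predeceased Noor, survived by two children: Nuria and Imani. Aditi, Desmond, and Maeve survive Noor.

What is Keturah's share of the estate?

Keturah receives €520,000.

Tavita first takes €150,000, leaving a balance of €9,750,000. Tavita then takes one-fifth of the balance (€1,950,000), for a total of €2,100,000. The remaining €7,800,000 passes to the descendants.
The descendants' portion (€7,800,000) is divided at the children's generation into 5 shares of €1,560,000. Aditi, Desmond, and Maeve each take €1,560,000. The 2 shares of the deceased (Marisol and Erik) are combined into a pool of €3,120,000.
That pool (€3,120,000) is divided at the grandchildren's generation equally among Gemma, Mireille, Keturah, Elio, Nuria, and Imani: €520,000 each.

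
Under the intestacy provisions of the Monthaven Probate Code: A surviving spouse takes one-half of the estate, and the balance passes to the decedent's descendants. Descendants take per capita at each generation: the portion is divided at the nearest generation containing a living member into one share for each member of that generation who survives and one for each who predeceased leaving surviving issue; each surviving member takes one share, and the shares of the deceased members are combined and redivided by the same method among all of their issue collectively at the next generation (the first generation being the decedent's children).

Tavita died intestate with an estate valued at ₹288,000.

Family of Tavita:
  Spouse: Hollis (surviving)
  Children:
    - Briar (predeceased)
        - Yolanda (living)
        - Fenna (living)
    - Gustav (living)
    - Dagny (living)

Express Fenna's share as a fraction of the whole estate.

Hollis takes one-half of ₹288,000 = ₹144,000. The remaining ₹144,000 passes to the descendants.
The descendants' portion (₹144,000) is divided at the children's generation into 3 shares of ₹48,000. Gustav and Dagny each take ₹48,000. The remaining share for the deceased Briar (₹48,000) is carried to the next generation.
That pool (₹48,000) is divided at the grandchildren's generation equally among Yolanda and Fenna: ₹24,000 each.

Fenna receives 1/12 of the estate.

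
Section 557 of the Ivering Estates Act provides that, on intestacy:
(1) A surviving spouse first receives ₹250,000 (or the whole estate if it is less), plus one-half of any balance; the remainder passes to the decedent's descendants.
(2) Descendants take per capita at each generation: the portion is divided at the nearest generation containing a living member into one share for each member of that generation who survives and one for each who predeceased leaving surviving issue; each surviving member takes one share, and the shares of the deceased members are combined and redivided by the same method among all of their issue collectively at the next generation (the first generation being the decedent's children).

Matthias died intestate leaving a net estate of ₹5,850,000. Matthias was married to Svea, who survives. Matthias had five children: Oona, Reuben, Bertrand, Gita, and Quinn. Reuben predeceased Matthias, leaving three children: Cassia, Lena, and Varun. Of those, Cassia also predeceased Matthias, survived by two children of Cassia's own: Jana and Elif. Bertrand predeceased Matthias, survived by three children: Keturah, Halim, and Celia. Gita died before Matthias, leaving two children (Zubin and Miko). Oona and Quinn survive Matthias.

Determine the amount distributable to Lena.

Svea first takes ₹250,000, leaving a balance of ₹5,600,000. Svea then takes one-half of the balance (₹2,800,000), for a total of ₹3,050,000. The remaining ₹2,800,000 passes to the descendants.
The descendants' portion (₹2,800,000) is divided at the children's generation into 5 shares of ₹560,000. Oona and Quinn each take ₹560,000. The 3 shares of the deceased (Reuben, Bertrand, and Gita) are combined into a pool of ₹1,680,000.
That pool (₹1,680,000) is divided at the grandchildren's generation into 8 shares of ₹210,000. Lena, Varun, Keturah, Halim, Celia, Zubin, and Miko each take ₹210,000. The remaining share for the deceased Cassia (₹210,000) is carried to the next generation.
That pool (₹210,000) is divided at the great-grandchildren's generation equally among Jana and Elif: ₹105,000 each.

Lena receives ₹210,000.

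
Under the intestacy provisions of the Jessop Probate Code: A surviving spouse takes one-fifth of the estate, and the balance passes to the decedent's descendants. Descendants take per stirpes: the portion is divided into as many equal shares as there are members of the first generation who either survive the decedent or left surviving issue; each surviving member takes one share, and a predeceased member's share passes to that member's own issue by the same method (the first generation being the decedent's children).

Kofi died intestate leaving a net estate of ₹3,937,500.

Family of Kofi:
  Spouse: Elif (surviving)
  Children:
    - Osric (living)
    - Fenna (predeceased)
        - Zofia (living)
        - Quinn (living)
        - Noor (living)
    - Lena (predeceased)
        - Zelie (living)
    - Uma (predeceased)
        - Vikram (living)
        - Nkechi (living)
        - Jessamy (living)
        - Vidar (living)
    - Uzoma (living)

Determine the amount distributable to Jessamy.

Elif takes one-fifth of ₹3,937,500 = ₹787,500. The remaining ₹3,150,000 passes to the descendants.
The descendants' portion (₹3,150,000) is divided into 5 shares of ₹630,000: Osric and Uzoma each take ₹630,000; Fenna's ₹630,000 share passes to Fenna's issue; Lena's ₹630,000 share passes to Lena's issue; Uma's ₹630,000 share passes to Uma's issue.
Fenna's share (₹630,000) is divided into 3 shares of ₹210,000: Zofia, Quinn, and Noor each take ₹210,000.
Lena's share (₹630,000) passes entirely to Zelie.
Uma's share (₹630,000) is divided into 4 shares of ₹157,500: Vikram, Nkechi, Jessamy, and Vidar each take ₹157,500.

Jessamy receives ₹157,500.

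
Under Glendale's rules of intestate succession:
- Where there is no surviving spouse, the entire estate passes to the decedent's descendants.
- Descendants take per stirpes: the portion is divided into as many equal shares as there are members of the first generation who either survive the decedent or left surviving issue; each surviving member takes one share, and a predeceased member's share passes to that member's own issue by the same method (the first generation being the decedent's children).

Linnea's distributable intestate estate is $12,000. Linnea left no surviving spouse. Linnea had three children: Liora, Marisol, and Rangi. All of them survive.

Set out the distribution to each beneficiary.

Liora: $4,000; Marisol: $4,000; Rangi: $4,000

The entire $12,000 passes to the descendants.
That amount ($12,000) is divided into 3 shares of $4,000: Liora, Marisol, and Rangi each take $4,000.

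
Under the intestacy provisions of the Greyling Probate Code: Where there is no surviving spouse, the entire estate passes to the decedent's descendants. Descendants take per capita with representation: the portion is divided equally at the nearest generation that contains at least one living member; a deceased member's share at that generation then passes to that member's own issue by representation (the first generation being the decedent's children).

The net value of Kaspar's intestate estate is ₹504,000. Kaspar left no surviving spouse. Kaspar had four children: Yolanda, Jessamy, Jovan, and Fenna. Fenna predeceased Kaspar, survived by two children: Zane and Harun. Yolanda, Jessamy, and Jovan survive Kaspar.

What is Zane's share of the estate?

The entire ₹504,000 passes to the descendants.
That amount (₹504,000) is divided into 4 shares of ₹126,000: Yolanda, Jessamy, and Jovan each take ₹126,000; Fenna's ₹126,000 share passes to Fenna's issue.
Fenna's share (₹126,000) is divided into 2 shares of ₹63,000: Zane and Harun each take ₹63,000.

Zane receives ₹63,000.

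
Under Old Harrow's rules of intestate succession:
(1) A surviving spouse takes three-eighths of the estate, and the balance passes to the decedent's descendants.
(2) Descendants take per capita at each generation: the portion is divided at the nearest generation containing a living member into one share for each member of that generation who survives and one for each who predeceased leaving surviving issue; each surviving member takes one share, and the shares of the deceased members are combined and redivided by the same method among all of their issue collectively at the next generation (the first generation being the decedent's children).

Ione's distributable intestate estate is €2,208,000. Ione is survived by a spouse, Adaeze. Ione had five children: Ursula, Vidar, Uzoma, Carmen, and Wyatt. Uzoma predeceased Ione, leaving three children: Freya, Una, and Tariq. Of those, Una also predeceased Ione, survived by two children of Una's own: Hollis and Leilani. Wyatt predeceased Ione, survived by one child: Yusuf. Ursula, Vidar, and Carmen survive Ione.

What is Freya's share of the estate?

Adaeze takes three-eighths of €2,208,000 = €828,000. The remaining €1,380,000 passes to the descendants.
The descendants' portion (€1,380,000) is divided at the children's generation into 5 shares of €276,000. Ursula, Vidar, and Carmen each take €276,000. The 2 shares of the deceased (Uzoma and Wyatt) are combined into a pool of €552,000.
That pool (€552,000) is divided at the grandchildren's generation into 4 shares of €138,000. Freya, Tariq, and Yusuf each take €138,000. The remaining share for the deceased Una (€138,000) is carried to the next generation.
That pool (€138,000) is divided at the great-grandchildren's generation equally among Hollis and Leilani: €69,000 each.

Freya receives €138,000.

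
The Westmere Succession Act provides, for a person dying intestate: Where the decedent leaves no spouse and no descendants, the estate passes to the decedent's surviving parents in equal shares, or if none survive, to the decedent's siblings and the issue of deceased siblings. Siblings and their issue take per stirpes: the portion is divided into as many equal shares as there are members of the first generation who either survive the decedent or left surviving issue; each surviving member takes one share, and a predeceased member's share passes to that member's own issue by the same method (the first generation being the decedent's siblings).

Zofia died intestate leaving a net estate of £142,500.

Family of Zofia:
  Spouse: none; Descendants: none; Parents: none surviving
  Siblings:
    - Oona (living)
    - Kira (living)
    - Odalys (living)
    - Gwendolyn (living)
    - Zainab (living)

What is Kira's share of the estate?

Kira receives £28,500.

The entire £142,500 passes to the siblings and their issue.
That amount (£142,500) is divided into 5 shares of £28,500: Oona, Kira, Odalys, Gwendolyn, and Zainab each take £28,500.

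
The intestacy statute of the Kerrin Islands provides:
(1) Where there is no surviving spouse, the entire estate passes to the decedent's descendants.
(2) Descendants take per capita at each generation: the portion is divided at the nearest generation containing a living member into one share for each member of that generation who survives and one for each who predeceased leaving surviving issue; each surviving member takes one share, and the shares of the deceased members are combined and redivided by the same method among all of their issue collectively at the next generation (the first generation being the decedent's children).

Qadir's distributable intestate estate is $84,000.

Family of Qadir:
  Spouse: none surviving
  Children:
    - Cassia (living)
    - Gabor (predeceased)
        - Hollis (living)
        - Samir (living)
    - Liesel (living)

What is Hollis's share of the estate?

Hollis receives $14,000.

The entire $84,000 passes to the descendants.
That amount ($84,000) is divided at the children's generation into 3 shares of $28,000. Cassia and Liesel each take $28,000. The remaining share for the deceased Gabor ($28,000) is carried to the next generation.
That pool ($28,000) is divided at the grandchildren's generation equally among Hollis and Samir: $14,000 each.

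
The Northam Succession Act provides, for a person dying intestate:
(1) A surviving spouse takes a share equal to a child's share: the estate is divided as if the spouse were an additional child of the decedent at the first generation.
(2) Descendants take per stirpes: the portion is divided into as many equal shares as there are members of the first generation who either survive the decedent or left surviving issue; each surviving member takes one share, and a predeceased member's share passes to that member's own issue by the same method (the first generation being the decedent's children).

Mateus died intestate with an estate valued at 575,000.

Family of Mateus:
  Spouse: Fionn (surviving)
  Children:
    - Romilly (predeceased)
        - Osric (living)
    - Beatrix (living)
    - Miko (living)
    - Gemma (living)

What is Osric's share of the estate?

The spouse counts as an additional share at the children's level, so there are 5 primary shares of 115,000. Fionn takes one such share (115,000).
The children's combined portion (460,000) is divided into 4 shares of 115,000: Beatrix, Miko, and Gemma each take 115,000; Romilly's 115,000 share passes to Romilly's issue.
Romilly's share (115,000) passes entirely to Osric.

Osric receives 115,000.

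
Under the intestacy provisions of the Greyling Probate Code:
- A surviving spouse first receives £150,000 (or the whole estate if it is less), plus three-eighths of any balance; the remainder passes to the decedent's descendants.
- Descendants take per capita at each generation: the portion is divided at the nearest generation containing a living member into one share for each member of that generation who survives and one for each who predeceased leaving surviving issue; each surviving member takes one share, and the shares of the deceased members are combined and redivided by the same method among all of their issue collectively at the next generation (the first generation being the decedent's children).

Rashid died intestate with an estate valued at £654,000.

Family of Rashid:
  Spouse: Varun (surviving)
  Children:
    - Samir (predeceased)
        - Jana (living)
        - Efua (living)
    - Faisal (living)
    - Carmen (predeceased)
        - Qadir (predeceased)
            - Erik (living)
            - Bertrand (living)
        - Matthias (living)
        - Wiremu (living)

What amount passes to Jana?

Varun first takes £150,000, leaving a balance of £504,000. Varun then takes three-eighths of the balance (£189,000), for a total of £339,000. The remaining £315,000 passes to the descendants.
The descendants' portion (£315,000) is divided at the children's generation into 3 shares of £105,000. Faisal takes £105,000. The 2 shares of the deceased (Samir and Carmen) are combined into a pool of £210,000.
That pool (£210,000) is divided at the grandchildren's generation into 5 shares of £42,000. Jana, Efua, Matthias, and Wiremu each take £42,000. The remaining share for the deceased Qadir (£42,000) is carried to the next generation.
That pool (£42,000) is divided at the great-grandchildren's generation equally among Erik and Bertrand: £21,000 each.

Jana receives £42,000.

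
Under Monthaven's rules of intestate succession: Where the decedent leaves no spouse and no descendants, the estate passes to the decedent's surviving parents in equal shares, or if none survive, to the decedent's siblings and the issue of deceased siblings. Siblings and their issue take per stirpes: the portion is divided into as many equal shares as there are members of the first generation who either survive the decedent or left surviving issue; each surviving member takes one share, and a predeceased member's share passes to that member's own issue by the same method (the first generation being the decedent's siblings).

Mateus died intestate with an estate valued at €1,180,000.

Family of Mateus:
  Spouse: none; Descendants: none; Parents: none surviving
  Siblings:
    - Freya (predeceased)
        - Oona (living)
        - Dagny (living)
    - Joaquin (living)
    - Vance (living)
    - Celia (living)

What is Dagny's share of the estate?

Dagny receives €147,500.

The entire €1,180,000 passes to the siblings and their issue.
That amount (€1,180,000) is divided into 4 shares of €295,000: Joaquin, Vance, and Celia each take €295,000; Freya's €295,000 share passes to Freya's issue.
Freya's share (€295,000) is divided into 2 shares of €147,500: Oona and Dagny each take €147,500.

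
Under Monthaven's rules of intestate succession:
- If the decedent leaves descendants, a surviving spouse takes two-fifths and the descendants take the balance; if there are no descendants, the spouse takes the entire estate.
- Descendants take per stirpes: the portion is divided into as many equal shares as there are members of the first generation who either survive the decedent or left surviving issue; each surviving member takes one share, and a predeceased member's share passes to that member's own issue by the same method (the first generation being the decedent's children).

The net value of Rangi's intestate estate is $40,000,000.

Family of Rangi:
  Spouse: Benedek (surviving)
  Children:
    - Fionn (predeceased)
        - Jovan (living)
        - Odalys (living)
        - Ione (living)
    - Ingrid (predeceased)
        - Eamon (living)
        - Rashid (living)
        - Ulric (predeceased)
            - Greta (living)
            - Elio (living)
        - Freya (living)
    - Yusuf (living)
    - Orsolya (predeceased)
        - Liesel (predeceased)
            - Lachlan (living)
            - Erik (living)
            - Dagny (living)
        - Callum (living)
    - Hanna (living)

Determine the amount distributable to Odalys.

Benedek takes two-fifths of $40,000,000 = $16,000,000. The remaining $24,000,000 passes to the descendants.
The descendants' portion ($24,000,000) is divided into 5 shares of $4,800,000: Yusuf and Hanna each take $4,800,000; Fionn's $4,800,000 share passes to Fionn's issue; Ingrid's $4,800,000 share passes to Ingrid's issue; Orsolya's $4,800,000 share passes to Orsolya's issue.
Fionn's share ($4,800,000) is divided into 3 shares of $1,600,000: Jovan, Odalys, and Ione each take $1,600,000.
Ingrid's share ($4,800,000) is divided into 4 shares of $1,200,000: Eamon, Rashid, and Freya each take $1,200,000; Ulric's $1,200,000 share passes to Ulric's issue.
Ulric's share ($1,200,000) is divided into 2 shares of $600,000: Greta and Elio each take $600,000.
Orsolya's share ($4,800,000) is divided into 2 shares of $2,400,000: Callum takes $2,400,000; Liesel's $2,400,000 share passes to Liesel's issue.
Liesel's share ($2,400,000) is divided into 3 shares of $800,000: Lachlan, Erik, and Dagny each take $800,000.

Odalys receives $1,600,000.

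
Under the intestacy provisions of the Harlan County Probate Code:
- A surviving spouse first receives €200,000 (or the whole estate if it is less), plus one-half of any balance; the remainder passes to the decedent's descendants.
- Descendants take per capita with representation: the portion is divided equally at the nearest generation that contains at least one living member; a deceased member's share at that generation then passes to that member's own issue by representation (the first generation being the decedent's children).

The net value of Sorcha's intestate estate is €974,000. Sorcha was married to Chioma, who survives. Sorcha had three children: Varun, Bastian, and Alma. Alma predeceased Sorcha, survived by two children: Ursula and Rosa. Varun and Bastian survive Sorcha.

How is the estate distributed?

Chioma first takes €200,000, leaving a balance of €774,000. Chioma then takes one-half of the balance (€387,000), for a total of €587,000. The remaining €387,000 passes to the descendants.
The descendants' portion (€387,000) is divided into 3 shares of €129,000: Varun and Bastian each take €129,000; Alma's €129,000 share passes to Alma's issue.
Alma's share (€129,000) is divided into 2 shares of €64,500: Ursula and Rosa each take €64,500.

Chioma: €587,000; Varun: €129,000; Bastian: €129,000; Ursula: €64,500; Rosa: €64,500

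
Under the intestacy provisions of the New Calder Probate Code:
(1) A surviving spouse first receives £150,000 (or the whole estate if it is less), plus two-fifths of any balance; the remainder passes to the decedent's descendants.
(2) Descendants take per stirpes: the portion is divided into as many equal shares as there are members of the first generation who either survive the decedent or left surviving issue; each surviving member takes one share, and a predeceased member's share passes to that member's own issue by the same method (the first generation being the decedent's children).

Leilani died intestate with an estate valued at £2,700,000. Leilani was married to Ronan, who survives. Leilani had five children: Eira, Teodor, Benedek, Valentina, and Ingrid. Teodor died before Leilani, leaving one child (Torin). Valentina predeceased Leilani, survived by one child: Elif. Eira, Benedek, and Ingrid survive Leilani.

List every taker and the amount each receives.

Ronan first takes £150,000, leaving a balance of £2,550,000. Ronan then takes two-fifths of the balance (£1,020,000), for a total of £1,170,000. The remaining £1,530,000 passes to the descendants.
The descendants' portion (£1,530,000) is divided into 5 shares of £306,000: Eira, Benedek, and Ingrid each take £306,000; Teodor's £306,000 share passes to Teodor's issue; Valentina's £306,000 share passes to Valentina's issue.
Teodor's share (£306,000) passes entirely to Torin.
Valentina's share (£306,000) passes entirely to Elif.

Ronan: £1,170,000; Eira: £306,000; Torin: £306,000; Benedek: £306,000; Elif: £306,000; Ingrid: £306,000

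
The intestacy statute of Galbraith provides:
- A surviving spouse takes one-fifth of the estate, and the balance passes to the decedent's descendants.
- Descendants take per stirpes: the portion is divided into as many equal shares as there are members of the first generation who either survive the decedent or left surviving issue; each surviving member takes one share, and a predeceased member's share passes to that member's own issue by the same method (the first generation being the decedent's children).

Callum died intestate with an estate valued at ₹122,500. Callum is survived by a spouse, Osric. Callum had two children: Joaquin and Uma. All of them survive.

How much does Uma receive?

Osric takes one-fifth of ₹122,500 = ₹24,500. The remaining ₹98,000 passes to the descendants.
The descendants' portion (₹98,000) is divided into 2 shares of ₹49,000: Joaquin and Uma each take ₹49,000.

Uma receives ₹49,000.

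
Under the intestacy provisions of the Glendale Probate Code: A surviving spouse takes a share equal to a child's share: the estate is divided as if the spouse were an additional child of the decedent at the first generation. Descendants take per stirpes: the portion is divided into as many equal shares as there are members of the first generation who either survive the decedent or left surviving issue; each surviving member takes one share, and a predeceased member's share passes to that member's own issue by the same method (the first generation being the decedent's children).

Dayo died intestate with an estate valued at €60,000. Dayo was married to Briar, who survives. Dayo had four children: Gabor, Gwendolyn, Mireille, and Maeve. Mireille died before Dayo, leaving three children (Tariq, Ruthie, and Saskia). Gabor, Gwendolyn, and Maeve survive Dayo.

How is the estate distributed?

Briar: €12,000; Gabor: €12,000; Gwendolyn: €12,000; Tariq: €4,000; Ruthie: €4,000; Saskia: €4,000; Maeve: €12,000

The spouse counts as an additional share at the children's level, so there are 5 primary shares of €12,000. Briar takes one such share (€12,000).
The children's combined portion (€48,000) is divided into 4 shares of €12,000: Gabor, Gwendolyn, and Maeve each take €12,000; Mireille's €12,000 share passes to Mireille's issue.
Mireille's share (€12,000) is divided into 3 shares of €4,000: Tariq, Ruthie, and Saskia each take €4,000.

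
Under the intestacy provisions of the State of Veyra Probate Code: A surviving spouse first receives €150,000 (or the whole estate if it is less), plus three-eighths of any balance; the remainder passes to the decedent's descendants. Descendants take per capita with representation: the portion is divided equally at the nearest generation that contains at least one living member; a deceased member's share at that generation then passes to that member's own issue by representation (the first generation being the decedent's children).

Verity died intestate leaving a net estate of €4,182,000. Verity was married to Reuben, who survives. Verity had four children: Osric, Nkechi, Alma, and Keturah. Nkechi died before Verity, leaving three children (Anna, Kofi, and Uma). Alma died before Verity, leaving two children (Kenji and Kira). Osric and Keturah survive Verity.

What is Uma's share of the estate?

Uma receives €210,000.

Reuben first takes €150,000, leaving a balance of €4,032,000. Reuben then takes three-eighths of the balance (€1,512,000), for a total of €1,662,000. The remaining €2,520,000 passes to the descendants.
The descendants' portion (€2,520,000) is divided into 4 shares of €630,000: Osric and Keturah each take €630,000; Nkechi's €630,000 share passes to Nkechi's issue; Alma's €630,000 share passes to Alma's issue.
Nkechi's share (€630,000) is divided into 3 shares of €210,000: Anna, Kofi, and Uma each take €210,000.
Alma's share (€630,000) is divided into 2 shares of €315,000: Kenji and Kira each take €315,000.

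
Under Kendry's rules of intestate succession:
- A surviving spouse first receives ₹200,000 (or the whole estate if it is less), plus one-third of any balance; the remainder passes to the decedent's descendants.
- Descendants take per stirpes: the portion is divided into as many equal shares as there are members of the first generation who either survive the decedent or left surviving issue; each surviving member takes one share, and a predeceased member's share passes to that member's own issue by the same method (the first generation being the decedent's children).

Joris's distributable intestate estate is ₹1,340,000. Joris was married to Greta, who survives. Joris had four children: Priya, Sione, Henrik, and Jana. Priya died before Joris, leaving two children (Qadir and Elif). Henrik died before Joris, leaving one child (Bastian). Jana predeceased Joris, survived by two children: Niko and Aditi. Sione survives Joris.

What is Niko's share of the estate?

Niko receives ₹95,000.

Greta first takes ₹200,000, leaving a balance of ₹1,140,000. Greta then takes one-third of the balance (₹380,000), for a total of ₹580,000. The remaining ₹760,000 passes to the descendants.
The descendants' portion (₹760,000) is divided into 4 shares of ₹190,000: Sione takes ₹190,000; Priya's ₹190,000 share passes to Priya's issue; Henrik's ₹190,000 share passes to Henrik's issue; Jana's ₹190,000 share passes to Jana's issue.
Priya's share (₹190,000) is divided into 2 shares of ₹95,000: Qadir and Elif each take ₹95,000.
Henrik's share (₹190,000) passes entirely to Bastian.
Jana's share (₹190,000) is divided into 2 shares of ₹95,000: Niko and Aditi each take ₹95,000.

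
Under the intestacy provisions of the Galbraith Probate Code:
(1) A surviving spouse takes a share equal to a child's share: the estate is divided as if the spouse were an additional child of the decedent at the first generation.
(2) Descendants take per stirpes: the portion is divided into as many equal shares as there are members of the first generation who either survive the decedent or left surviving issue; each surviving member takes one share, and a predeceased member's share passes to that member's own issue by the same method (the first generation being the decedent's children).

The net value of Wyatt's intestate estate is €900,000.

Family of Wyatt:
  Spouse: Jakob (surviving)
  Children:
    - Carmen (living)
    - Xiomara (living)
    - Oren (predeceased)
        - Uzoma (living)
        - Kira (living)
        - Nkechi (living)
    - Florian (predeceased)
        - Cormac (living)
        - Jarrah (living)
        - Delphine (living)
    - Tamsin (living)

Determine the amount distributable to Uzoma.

Uzoma receives €50,000.

The spouse counts as an additional share at the children's level, so there are 6 primary shares of €150,000. Jakob takes one such share (€150,000).
The children's combined portion (€750,000) is divided into 5 shares of €150,000: Carmen, Xiomara, and Tamsin each take €150,000; Oren's €150,000 share passes to Oren's issue; Florian's €150,000 share passes to Florian's issue.
Oren's share (€150,000) is divided into 3 shares of €50,000: Uzoma, Kira, and Nkechi each take €50,000.
Florian's share (€150,000) is divided into 3 shares of €50,000: Cormac, Jarrah, and Delphine each take €50,000.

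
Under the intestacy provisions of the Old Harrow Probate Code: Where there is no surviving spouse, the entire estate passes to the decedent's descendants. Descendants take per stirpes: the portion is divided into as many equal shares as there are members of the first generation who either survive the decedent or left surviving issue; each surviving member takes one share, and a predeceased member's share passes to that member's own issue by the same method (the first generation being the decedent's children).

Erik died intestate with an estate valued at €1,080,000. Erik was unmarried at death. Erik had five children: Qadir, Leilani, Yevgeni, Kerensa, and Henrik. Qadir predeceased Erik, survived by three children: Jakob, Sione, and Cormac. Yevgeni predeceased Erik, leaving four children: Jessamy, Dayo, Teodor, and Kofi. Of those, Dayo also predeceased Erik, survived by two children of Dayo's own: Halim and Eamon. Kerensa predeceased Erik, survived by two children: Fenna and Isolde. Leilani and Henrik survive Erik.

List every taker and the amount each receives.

The entire €1,080,000 passes to the descendants.
That amount (€1,080,000) is divided into 5 shares of €216,000: Leilani and Henrik each take €216,000; Qadir's €216,000 share passes to Qadir's issue; Yevgeni's €216,000 share passes to Yevgeni's issue; Kerensa's €216,000 share passes to Kerensa's issue.
Qadir's share (€216,000) is divided into 3 shares of €72,000: Jakob, Sione, and Cormac each take €72,000.
Yevgeni's share (€216,000) is divided into 4 shares of €54,000: Jessamy, Teodor, and Kofi each take €54,000; Dayo's €54,000 share passes to Dayo's issue.
Dayo's share (€54,000) is divided into 2 shares of €27,000: Halim and Eamon each take €27,000.
Kerensa's share (€216,000) is divided into 2 shares of €108,000: Fenna and Isolde each take €108,000.

Jakob: €72,000; Sione: €72,000; Cormac: €72,000; Leilani: €216,000; Jessamy: €54,000; Halim: €27,000; Eamon: €27,000; Teodor: €54,000; Kofi: €54,000; Fenna: €108,000; Isolde: €108,000; Henrik: €216,000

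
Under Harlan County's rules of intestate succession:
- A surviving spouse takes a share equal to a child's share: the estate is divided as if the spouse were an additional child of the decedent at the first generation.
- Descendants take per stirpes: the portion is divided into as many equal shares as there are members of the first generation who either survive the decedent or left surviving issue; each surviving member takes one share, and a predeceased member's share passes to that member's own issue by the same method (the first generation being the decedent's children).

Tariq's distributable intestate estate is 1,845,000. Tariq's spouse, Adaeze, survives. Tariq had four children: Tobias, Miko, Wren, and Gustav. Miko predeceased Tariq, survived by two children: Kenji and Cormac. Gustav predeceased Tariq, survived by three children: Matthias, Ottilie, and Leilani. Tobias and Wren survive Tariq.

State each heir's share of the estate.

The spouse counts as an additional share at the children's level, so there are 5 primary shares of 369,000. Adaeze takes one such share (369,000).
The children's combined portion (1,476,000) is divided into 4 shares of 369,000: Tobias and Wren each take 369,000; Miko's 369,000 share passes to Miko's issue; Gustav's 369,000 share passes to Gustav's issue.
Miko's share (369,000) is divided into 2 shares of 184,500: Kenji and Cormac each take 184,500.
Gustav's share (369,000) is divided into 3 shares of 123,000: Matthias, Ottilie, and Leilani each take 123,000.

Adaeze: 369,000; Tobias: 369,000; Kenji: 184,500; Cormac: 184,500; Wren: 369,000; Matthias: 123,000; Ottilie: 123,000; Leilani: 123,000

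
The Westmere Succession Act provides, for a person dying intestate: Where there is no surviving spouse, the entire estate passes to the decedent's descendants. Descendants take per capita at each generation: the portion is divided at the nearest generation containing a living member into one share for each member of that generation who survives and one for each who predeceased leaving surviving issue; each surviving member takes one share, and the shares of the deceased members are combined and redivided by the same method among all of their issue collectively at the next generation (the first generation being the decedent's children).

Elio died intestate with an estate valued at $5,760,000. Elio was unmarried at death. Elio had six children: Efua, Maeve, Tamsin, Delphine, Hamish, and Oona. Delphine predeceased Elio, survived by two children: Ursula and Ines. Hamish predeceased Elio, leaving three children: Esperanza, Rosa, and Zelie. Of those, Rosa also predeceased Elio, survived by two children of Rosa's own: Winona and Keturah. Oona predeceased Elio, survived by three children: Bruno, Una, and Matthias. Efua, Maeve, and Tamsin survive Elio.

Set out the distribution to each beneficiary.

The entire $5,760,000 passes to the descendants.
That amount ($5,760,000) is divided at the children's generation into 6 shares of $960,000. Efua, Maeve, and Tamsin each take $960,000. The 3 shares of the deceased (Delphine, Hamish, and Oona) are combined into a pool of $2,880,000.
That pool ($2,880,000) is divided at the grandchildren's generation into 8 shares of $360,000. Ursula, Ines, Esperanza, Zelie, Bruno, Una, and Matthias each take $360,000. The remaining share for the deceased Rosa ($360,000) is carried to the next generation.
That pool ($360,000) is divided at the great-grandchildren's generation equally among Winona and Keturah: $180,000 each.

Efua: $960,000; Maeve: $960,000; Tamsin: $960,000; Ursula: $360,000; Ines: $360,000; Esperanza: $360,000; Winona: $180,000; Keturah: $180,000; Zelie: $360,000; Bruno: $360,000; Una: $360,000; Matthias: $360,000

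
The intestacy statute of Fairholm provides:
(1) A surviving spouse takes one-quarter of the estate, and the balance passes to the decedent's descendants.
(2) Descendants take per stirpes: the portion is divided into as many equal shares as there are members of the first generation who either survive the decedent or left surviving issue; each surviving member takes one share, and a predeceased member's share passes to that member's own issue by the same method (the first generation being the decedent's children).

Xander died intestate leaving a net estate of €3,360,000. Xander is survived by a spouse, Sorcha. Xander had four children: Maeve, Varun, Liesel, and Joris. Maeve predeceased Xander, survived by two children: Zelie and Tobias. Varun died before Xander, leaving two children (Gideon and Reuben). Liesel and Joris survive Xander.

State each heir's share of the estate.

Sorcha: €840,000; Zelie: €315,000; Tobias: €315,000; Gideon: €315,000; Reuben: €315,000; Liesel: €630,000; Joris: €630,000

Sorcha takes one-quarter of €3,360,000 = €840,000. The remaining €2,520,000 passes to the descendants.
The descendants' portion (€2,520,000) is divided into 4 shares of €630,000: Liesel and Joris each take €630,000; Maeve's €630,000 share passes to Maeve's issue; Varun's €630,000 share passes to Varun's issue.
Maeve's share (€630,000) is divided into 2 shares of €315,000: Zelie and Tobias each take €315,000.
Varun's share (€630,000) is divided into 2 shares of €315,000: Gideon and Reuben each take €315,000.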